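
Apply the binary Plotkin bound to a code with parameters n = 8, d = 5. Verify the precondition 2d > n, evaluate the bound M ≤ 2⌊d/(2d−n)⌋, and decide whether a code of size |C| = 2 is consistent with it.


Plotkin bound M ≤ 4; given |C| = 2 ≤ bound (satisfied).

Check applicability: 2d = 10, n = 8.
2d − n = 2 > 0, so Plotkin applies.
Compute d/(2d−n) = 5/2 ≈ 2.5000.
⌊d/(2d−n)⌋ = 2.
Plotkin bound: M ≤ 2·2 = 4.
Given |C| = 2, check: satisfied.
This |C| is below the Plotkin bound.


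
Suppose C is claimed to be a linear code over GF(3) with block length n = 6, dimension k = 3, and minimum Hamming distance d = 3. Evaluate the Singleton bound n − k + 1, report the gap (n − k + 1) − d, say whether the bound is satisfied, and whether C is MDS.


Singleton RHS = n − k + 1 = 4, slack = 1, bound satisfied, not MDS.

Singleton bound: d ≤ n − k + 1.
Here n = 6, k = 3, so n − k + 1 = 4.
Given d = 3, check d ≤ 4: YES.
Slack = (n − k + 1) − d = 1.
The code is NOT MDS (slack = 1 > 0).
Description: the claimed parameters are [6, 3, 3]_3; such a code would be non-MDS.


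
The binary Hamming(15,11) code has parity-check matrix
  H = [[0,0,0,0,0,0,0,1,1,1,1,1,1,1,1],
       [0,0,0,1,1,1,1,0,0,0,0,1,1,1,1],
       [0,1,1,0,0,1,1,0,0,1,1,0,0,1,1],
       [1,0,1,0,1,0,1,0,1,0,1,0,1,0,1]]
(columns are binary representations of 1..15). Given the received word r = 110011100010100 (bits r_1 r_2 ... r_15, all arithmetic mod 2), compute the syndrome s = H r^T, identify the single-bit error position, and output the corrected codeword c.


s = (0, 0, 0, 1)^T, error position = 1, corrected codeword c = 010011100010100

Compute s = H r^T mod 2 one row at a time:
  s_1 = 0 + 0 + 0 + 1 + 0 + 1 + 0 + 0 = 2 ≡ 0 (mod 2).
  s_2 = 0 + 1 + 1 + 1 + 0 + 1 + 0 + 0 = 4 ≡ 0 (mod 2).
  s_3 = 1 + 0 + 1 + 1 + 0 + 1 + 0 + 0 = 4 ≡ 0 (mod 2).
  s_4 = 1 + 0 + 1 + 1 + 0 + 1 + 1 + 0 = 5 ≡ 1 (mod 2).
s = (0, 0, 0, 1)^T — this equals column 1 of H (binary 0001), so error is at position 1.
Correct: flip bit 1 of r = 110011100010100 to get c = 010011100010100.


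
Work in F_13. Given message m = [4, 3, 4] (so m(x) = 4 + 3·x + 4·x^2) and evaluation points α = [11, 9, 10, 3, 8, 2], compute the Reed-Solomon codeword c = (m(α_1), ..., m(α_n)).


c = [1, 4, 5, 10, 11, 0]

Message polynomial: m(x) = 4 + 3·x + 4·x^2 (mod 13).
For each evaluation point α_i, compute m(α_i) mod 13:
  α_1 = 11: Horner steps 4 → 8 → 1, so m(11) = 1.
  α_2 = 9: Horner steps 4 → 0 → 4, so m(9) = 4.
  α_3 = 10: Horner steps 4 → 4 → 5, so m(10) = 5.
  α_4 = 3: Horner steps 4 → 2 → 10, so m(3) = 10.
  α_5 = 8: Horner steps 4 → 9 → 11, so m(8) = 11.
  α_6 = 2: Horner steps 4 → 11 → 0, so m(2) = 0.
Codeword c = [1, 4, 5, 10, 11, 0] ∈ F_13^6.


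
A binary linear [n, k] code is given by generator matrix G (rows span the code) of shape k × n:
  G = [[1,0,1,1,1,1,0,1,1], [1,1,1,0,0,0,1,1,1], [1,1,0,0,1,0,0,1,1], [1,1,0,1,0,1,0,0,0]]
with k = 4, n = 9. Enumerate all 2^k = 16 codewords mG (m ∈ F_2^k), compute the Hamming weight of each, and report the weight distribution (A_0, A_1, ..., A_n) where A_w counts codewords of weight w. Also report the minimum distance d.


Weight distribution: A_0 = 1, A_2 = 1, A_3 = 2, A_4 = 3, A_5 = 4, A_6 = 3, A_7 = 2. Minimum distance d = 2.

Enumerate all 2^4 = 16 messages m ∈ F_2^4.
For each, compute codeword c = mG in F_2^9, then tally its weight.
  m = 0000 → c = 000000000, weight = 0.
  m = 1000 → c = 101111011, weight = 7.
  m = 0100 → c = 111000111, weight = 6.
  m = 1100 → c = 010111100, weight = 5.
  m = 0010 → c = 110010011, weight = 5.
  m = 1010 → c = 011101000, weight = 4.
  m = 0110 → c = 001010100, weight = 3.
  m = 1110 → c = 100101111, weight = 6.
  m = 0001 → c = 110101000, weight = 4.
  m = 1001 → c = 011010011, weight = 5.
  m = 0101 → c = 001101111, weight = 6.
  m = 1101 → c = 100010100, weight = 3.
  m = 0011 → c = 000111011, weight = 5.
  m = 1011 → c = 101000000, weight = 2.
  m = 0111 → c = 111111100, weight = 7.
  m = 1111 → c = 010000111, weight = 4.
Tally weights:
  weight 0: 1 codewords.
  weight 2: 1 codewords.
  weight 3: 2 codewords.
  weight 4: 3 codewords.
  weight 5: 4 codewords.
  weight 6: 3 codewords.
  weight 7: 2 codewords.
Minimum distance d = smallest w > 0 with A_w > 0 = 2.
Sanity: Σ A_w = 16 = 2^4 = 16 ✓.


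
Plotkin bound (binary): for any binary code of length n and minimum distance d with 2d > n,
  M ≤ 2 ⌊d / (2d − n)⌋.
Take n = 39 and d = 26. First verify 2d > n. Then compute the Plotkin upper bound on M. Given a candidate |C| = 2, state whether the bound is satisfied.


Plotkin bound M ≤ 4; given |C| = 2 ≤ bound (satisfied).

Check applicability: 2d = 52, n = 39.
2d − n = 13 > 0, so Plotkin applies.
Compute d/(2d−n) = 26/13 ≈ 2.0000.
⌊d/(2d−n)⌋ = 2.
Plotkin bound: M ≤ 2·2 = 4.
Given |C| = 2, check: satisfied.
This |C| is below the Plotkin bound.


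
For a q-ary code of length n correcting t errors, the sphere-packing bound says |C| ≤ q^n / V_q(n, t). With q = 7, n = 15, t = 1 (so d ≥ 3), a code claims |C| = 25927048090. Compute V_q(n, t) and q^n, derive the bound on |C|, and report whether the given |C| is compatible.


V_q(n, t) = 91, q^n = 4747561509943, Hamming bound = 52171005603, |C| = 25927048090 ≤ bound (satisfied).

Step 1: Compute V_q(n, t) = Σ_{j=0}^1 C(n, j) (q−1)^j.
  j = 0: C(15,0)·(6)^0 = 1·1 = 1.
  j = 1: C(15,1)·(6)^1 = 15·6 = 90.
  V_q(n, t) = 1 + 90 = 91.
Step 2: q^n = 7^15 = 4747561509943.
Step 3: Hamming bound ⌊q^n / V_q(n,t)⌋ = ⌊4747561509943/91⌋ = 52171005603.
Step 4: Compare |C| = 25927048090 to 52171005603: satisfied.
The claimed |C| lies below the Hamming bound.


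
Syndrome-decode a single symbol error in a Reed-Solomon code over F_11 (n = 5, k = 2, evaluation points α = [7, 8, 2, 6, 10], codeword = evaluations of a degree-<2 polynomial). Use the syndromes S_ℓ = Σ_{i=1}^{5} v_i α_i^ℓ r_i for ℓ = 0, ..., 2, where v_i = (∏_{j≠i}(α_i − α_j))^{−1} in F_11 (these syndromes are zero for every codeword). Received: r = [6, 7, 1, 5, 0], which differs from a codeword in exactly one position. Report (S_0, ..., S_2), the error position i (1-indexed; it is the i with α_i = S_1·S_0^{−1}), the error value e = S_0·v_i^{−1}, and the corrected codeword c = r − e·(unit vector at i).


S = (7, 4, 7), error at position 5, error magnitude e = 2, c = [6, 7, 1, 5, 9].

Step 1: column multipliers v_i = (∏_{j≠i}(α_i − α_j))^{−1} mod 11.
  i = 1 (α = 7): (7−8)(7−2)(7−6)(7−10) = (−1)·5·1·(−3) = 15 ≡ 4, so v_1 = 4^{−1} = 3 (mod 11).
  i = 2 (α = 8): (8−7)(8−2)(8−6)(8−10) = 1·6·2·(−2) = −24 ≡ 9, so v_2 = 9^{−1} = 5 (mod 11).
  i = 3 (α = 2): (2−7)(2−8)(2−6)(2−10) = (−5)·(−6)·(−4)·(−8) = 960 ≡ 3, so v_3 = 3^{−1} = 4 (mod 11).
  i = 4 (α = 6): (6−7)(6−8)(6−2)(6−10) = (−1)·(−2)·4·(−4) = −32 ≡ 1, so v_4 = 1^{−1} = 1 (mod 11).
  i = 5 (α = 10): (10−7)(10−8)(10−2)(10−6) = 3·2·8·4 = 192 ≡ 5, so v_5 = 5^{−1} = 9 (mod 11).
  v = [3, 5, 4, 1, 9].
Step 2: syndromes of r = [6, 7, 1, 5, 0] (all sums mod 11).
  S_0 = Σ v_i r_i = 3·6 + 5·7 + 4·1 + 1·5 + 9·0 = 62 ≡ 7.
  S_1 = Σ v_i α_i r_i = 3·7·6 + 5·8·7 + 4·2·1 + 1·6·5 + 9·10·0 = 444 ≡ 4.
  α_i^2 mod 11 = [5, 9, 4, 3, 1].
  S_2 = Σ v_i α_i^2 r_i = 3·5·6 + 5·9·7 + 4·4·1 + 1·3·5 + 9·1·0 = 436 ≡ 7.
  S = (7, 4, 7) ≠ 0, so r is not a codeword (an error is present).
Step 3: locate the error. For a single error e at position i, S_ℓ = v_i·e·α_i^ℓ, so α_err = S_1/S_0.
  S_0^{−1} = 7^{−1} = 8 (mod 11), so α_err = 4·8 = 32 ≡ 10 = α_5. Error position i = 5.
  Consistency check: S_2/S_1 = 7·3 = 21 ≡ 10 = α_err ✓ (single-error assumption holds).
Step 4: error magnitude e = S_0/v_5 = S_0·∏_{j≠5}(α_5 − α_j) = 7·5 = 35 ≡ 2 (mod 11).
Step 5: correct position 5: c_5 = r_5 − e = 0 − 2 ≡ 9 (mod 11). Hence c = [6, 7, 1, 5, 9].
  Check: interpolating c through the α_i gives m(x) = 10 + 1·x (degree < 2) with m(α_i) = c_i for every i, so c is indeed a codeword.


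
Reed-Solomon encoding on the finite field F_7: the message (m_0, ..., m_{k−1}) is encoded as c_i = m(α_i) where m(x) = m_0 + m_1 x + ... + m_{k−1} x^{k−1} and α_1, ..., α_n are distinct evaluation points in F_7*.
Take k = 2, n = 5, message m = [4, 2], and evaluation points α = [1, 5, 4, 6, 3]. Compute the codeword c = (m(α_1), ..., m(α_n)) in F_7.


c = [6, 0, 5, 2, 3]

Message polynomial: m(x) = 4 + 2·x (mod 7).
For each evaluation point α_i, compute m(α_i) mod 7:
  α_1 = 1: Horner steps 2 → 6, so m(1) = 6.
  α_2 = 5: Horner steps 2 → 0, so m(5) = 0.
  α_3 = 4: Horner steps 2 → 5, so m(4) = 5.
  α_4 = 6: Horner steps 2 → 2, so m(6) = 2.
  α_5 = 3: Horner steps 2 → 3, so m(3) = 3.
Codeword c = [6, 0, 5, 2, 3] ∈ F_7^5.


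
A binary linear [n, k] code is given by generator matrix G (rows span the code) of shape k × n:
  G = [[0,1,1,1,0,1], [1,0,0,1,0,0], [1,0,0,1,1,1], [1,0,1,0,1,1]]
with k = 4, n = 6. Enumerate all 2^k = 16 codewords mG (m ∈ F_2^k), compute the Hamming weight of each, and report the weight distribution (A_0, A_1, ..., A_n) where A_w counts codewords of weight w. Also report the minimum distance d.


Weight distribution: A_0 = 1, A_2 = 6, A_4 = 9. Minimum distance d = 2.

Enumerate all 2^4 = 16 messages m ∈ F_2^4.
For each, compute codeword c = mG in F_2^6, then tally its weight.
  m = 0000 → c = 000000, weight = 0.
  m = 1000 → c = 011101, weight = 4.
  m = 0100 → c = 100100, weight = 2.
  m = 1100 → c = 111001, weight = 4.
  m = 0010 → c = 100111, weight = 4.
  m = 1010 → c = 111010, weight = 4.
  m = 0110 → c = 000011, weight = 2.
  m = 1110 → c = 011110, weight = 4.
  m = 0001 → c = 101011, weight = 4.
  m = 1001 → c = 110110, weight = 4.
  m = 0101 → c = 001111, weight = 4.
  m = 1101 → c = 010010, weight = 2.
  m = 0011 → c = 001100, weight = 2.
  m = 1011 → c = 010001, weight = 2.
  m = 0111 → c = 101000, weight = 2.
  m = 1111 → c = 110101, weight = 4.
Tally weights:
  weight 0: 1 codewords.
  weight 2: 6 codewords.
  weight 4: 9 codewords.
Minimum distance d = smallest w > 0 with A_w > 0 = 2.
Sanity: Σ A_w = 16 = 2^4 = 16 ✓.


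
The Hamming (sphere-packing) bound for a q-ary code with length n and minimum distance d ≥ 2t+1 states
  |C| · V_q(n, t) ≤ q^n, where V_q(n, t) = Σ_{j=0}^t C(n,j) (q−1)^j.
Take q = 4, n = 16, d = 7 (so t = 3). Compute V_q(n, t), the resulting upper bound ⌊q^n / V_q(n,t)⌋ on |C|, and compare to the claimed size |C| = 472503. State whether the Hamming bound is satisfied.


V_q(n, t) = 16249, q^n = 4294967296, Hamming bound = 264321, |C| = 472503 > bound (violated).

Step 1: Compute V_q(n, t) = Σ_{j=0}^3 C(n, j) (q−1)^j.
  j = 0: C(16,0)·(3)^0 = 1·1 = 1.
  j = 1: C(16,1)·(3)^1 = 16·3 = 48.
  j = 2: C(16,2)·(3)^2 = 120·9 = 1080.
  j = 3: C(16,3)·(3)^3 = 560·27 = 15120.
  V_q(n, t) = 1 + 48 + 1080 + 15120 = 16249.
Step 2: q^n = 4^16 = 4294967296.
Step 3: Hamming bound ⌊q^n / V_q(n,t)⌋ = ⌊4294967296/16249⌋ = 264321.
Step 4: Compare |C| = 472503 to 264321: violated.
The claimed |C| lies above the Hamming bound, so no 4-ary code of length 16 with d ≥ 7 can have 472503 codewords.


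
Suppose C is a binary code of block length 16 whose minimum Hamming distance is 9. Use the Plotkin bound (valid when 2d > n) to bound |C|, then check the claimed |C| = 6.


Plotkin bound M ≤ 8; given |C| = 6 ≤ bound (satisfied).

Check applicability: 2d = 18, n = 16.
2d − n = 2 > 0, so Plotkin applies.
Compute d/(2d−n) = 9/2 ≈ 4.5000.
⌊d/(2d−n)⌋ = 4.
Plotkin bound: M ≤ 2·4 = 8.
Given |C| = 6, check: satisfied.
This |C| is below the Plotkin bound.


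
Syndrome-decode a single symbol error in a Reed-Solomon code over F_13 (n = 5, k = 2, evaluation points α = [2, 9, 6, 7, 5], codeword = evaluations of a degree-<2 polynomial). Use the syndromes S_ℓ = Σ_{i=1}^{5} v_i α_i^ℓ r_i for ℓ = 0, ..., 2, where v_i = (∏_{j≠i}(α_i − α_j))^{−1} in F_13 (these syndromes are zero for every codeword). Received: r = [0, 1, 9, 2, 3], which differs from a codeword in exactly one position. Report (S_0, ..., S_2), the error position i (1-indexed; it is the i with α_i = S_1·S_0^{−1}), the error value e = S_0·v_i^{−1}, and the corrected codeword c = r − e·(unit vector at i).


S = (7, 1, 2), error at position 1, error magnitude e = 2, c = [11, 1, 9, 2, 3].

Step 1: column multipliers v_i = (∏_{j≠i}(α_i − α_j))^{−1} mod 13.
  i = 1 (α = 2): (2−9)(2−6)(2−7)(2−5) = (−7)·(−4)·(−5)·(−3) = 420 ≡ 4, so v_1 = 4^{−1} = 10 (mod 13).
  i = 2 (α = 9): (9−2)(9−6)(9−7)(9−5) = 7·3·2·4 = 168 ≡ 12, so v_2 = 12^{−1} = 12 (mod 13).
  i = 3 (α = 6): (6−2)(6−9)(6−7)(6−5) = 4·(−3)·(−1)·1 = 12 ≡ 12, so v_3 = 12^{−1} = 12 (mod 13).
  i = 4 (α = 7): (7−2)(7−9)(7−6)(7−5) = 5·(−2)·1·2 = −20 ≡ 6, so v_4 = 6^{−1} = 11 (mod 13).
  i = 5 (α = 5): (5−2)(5−9)(5−6)(5−7) = 3·(−4)·(−1)·(−2) = −24 ≡ 2, so v_5 = 2^{−1} = 7 (mod 13).
  v = [10, 12, 12, 11, 7].
Step 2: syndromes of r = [0, 1, 9, 2, 3] (all sums mod 13).
  S_0 = Σ v_i r_i = 10·0 + 12·1 + 12·9 + 11·2 + 7·3 = 163 ≡ 7.
  S_1 = Σ v_i α_i r_i = 10·2·0 + 12·9·1 + 12·6·9 + 11·7·2 + 7·5·3 = 1015 ≡ 1.
  α_i^2 mod 13 = [4, 3, 10, 10, 12].
  S_2 = Σ v_i α_i^2 r_i = 10·4·0 + 12·3·1 + 12·10·9 + 11·10·2 + 7·12·3 = 1588 ≡ 2.
  S = (7, 1, 2) ≠ 0, so r is not a codeword (an error is present).
Step 3: locate the error. For a single error e at position i, S_ℓ = v_i·e·α_i^ℓ, so α_err = S_1/S_0.
  S_0^{−1} = 7^{−1} = 2 (mod 13), so α_err = 1·2 = 2 ≡ 2 = α_1. Error position i = 1.
  Consistency check: S_2/S_1 = 2·1 = 2 ≡ 2 = α_err ✓ (single-error assumption holds).
Step 4: error magnitude e = S_0/v_1 = S_0·∏_{j≠1}(α_1 − α_j) = 7·4 = 28 ≡ 2 (mod 13).
Step 5: correct position 1: c_1 = r_1 − e = 0 − 2 ≡ 11 (mod 13). Hence c = [11, 1, 9, 2, 3].
  Check: interpolating c through the α_i gives m(x) = 12 + 6·x (degree < 2) with m(α_i) = c_i for every i, so c is indeed a codeword.


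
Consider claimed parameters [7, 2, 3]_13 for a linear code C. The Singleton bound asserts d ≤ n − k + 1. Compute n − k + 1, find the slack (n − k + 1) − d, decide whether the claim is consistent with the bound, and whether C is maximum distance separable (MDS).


Singleton RHS = n − k + 1 = 6, slack = 3, bound satisfied, not MDS.

Singleton bound: d ≤ n − k + 1.
Here n = 7, k = 2, so n − k + 1 = 6.
Given d = 3, check d ≤ 6: YES.
Slack = (n − k + 1) − d = 3.
The code is NOT MDS (slack = 3 > 0).
Description: the claimed parameters are [7, 2, 3]_13; such a code would be non-MDS.


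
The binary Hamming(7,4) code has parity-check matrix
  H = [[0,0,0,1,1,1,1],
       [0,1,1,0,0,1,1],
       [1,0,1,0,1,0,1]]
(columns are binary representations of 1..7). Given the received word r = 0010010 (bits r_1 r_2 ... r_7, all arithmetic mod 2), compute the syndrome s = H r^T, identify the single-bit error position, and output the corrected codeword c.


s = (1, 0, 1)^T, error position = 5, corrected codeword c = 0010110

Compute s = H r^T mod 2 one row at a time:
  s_1 = 0 + 0 + 1 + 0 = 1 ≡ 1 (mod 2).
  s_2 = 0 + 1 + 1 + 0 = 2 ≡ 0 (mod 2).
  s_3 = 0 + 1 + 0 + 0 = 1 ≡ 1 (mod 2).
s = (1, 0, 1)^T — this equals column 5 of H (binary 101), so error is at position 5.
Correct: flip bit 5 of r = 0010010 to get c = 0010110.


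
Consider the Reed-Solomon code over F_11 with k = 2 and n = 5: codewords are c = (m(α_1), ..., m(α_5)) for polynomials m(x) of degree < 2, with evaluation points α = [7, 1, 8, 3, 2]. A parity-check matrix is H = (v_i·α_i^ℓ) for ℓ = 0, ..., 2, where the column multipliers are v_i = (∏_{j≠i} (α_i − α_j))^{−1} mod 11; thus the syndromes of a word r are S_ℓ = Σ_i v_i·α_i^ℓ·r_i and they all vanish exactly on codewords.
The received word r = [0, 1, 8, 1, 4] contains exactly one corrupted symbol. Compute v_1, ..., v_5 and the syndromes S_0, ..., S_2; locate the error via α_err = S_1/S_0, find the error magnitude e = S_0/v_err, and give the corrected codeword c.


S = (7, 7, 7), error at position 2, error magnitude e = 5, c = [0, 7, 8, 1, 4].

Step 1: column multipliers v_i = (∏_{j≠i}(α_i − α_j))^{−1} mod 11.
  i = 1 (α = 7): (7−1)(7−8)(7−3)(7−2) = 6·(−1)·4·5 = −120 ≡ 1, so v_1 = 1^{−1} = 1 (mod 11).
  i = 2 (α = 1): (1−7)(1−8)(1−3)(1−2) = (−6)·(−7)·(−2)·(−1) = 84 ≡ 7, so v_2 = 7^{−1} = 8 (mod 11).
  i = 3 (α = 8): (8−7)(8−1)(8−3)(8−2) = 1·7·5·6 = 210 ≡ 1, so v_3 = 1^{−1} = 1 (mod 11).
  i = 4 (α = 3): (3−7)(3−1)(3−8)(3−2) = (−4)·2·(−5)·1 = 40 ≡ 7, so v_4 = 7^{−1} = 8 (mod 11).
  i = 5 (α = 2): (2−7)(2−1)(2−8)(2−3) = (−5)·1·(−6)·(−1) = −30 ≡ 3, so v_5 = 3^{−1} = 4 (mod 11).
  v = [1, 8, 1, 8, 4].
Step 2: syndromes of r = [0, 1, 8, 1, 4] (all sums mod 11).
  S_0 = Σ v_i r_i = 1·0 + 8·1 + 1·8 + 8·1 + 4·4 = 40 ≡ 7.
  S_1 = Σ v_i α_i r_i = 1·7·0 + 8·1·1 + 1·8·8 + 8·3·1 + 4·2·4 = 128 ≡ 7.
  α_i^2 mod 11 = [5, 1, 9, 9, 4].
  S_2 = Σ v_i α_i^2 r_i = 1·5·0 + 8·1·1 + 1·9·8 + 8·9·1 + 4·4·4 = 216 ≡ 7.
  S = (7, 7, 7) ≠ 0, so r is not a codeword (an error is present).
Step 3: locate the error. For a single error e at position i, S_ℓ = v_i·e·α_i^ℓ, so α_err = S_1/S_0.
  S_0^{−1} = 7^{−1} = 8 (mod 11), so α_err = 7·8 = 56 ≡ 1 = α_2. Error position i = 2.
  Consistency check: S_2/S_1 = 7·8 = 56 ≡ 1 = α_err ✓ (single-error assumption holds).
Step 4: error magnitude e = S_0/v_2 = S_0·∏_{j≠2}(α_2 − α_j) = 7·7 = 49 ≡ 5 (mod 11).
Step 5: correct position 2: c_2 = r_2 − e = 1 − 5 ≡ 7 (mod 11). Hence c = [0, 7, 8, 1, 4].
  Check: interpolating c through the α_i gives m(x) = 10 + 8·x (degree < 2) with m(α_i) = c_i for every i, so c is indeed a codeword.


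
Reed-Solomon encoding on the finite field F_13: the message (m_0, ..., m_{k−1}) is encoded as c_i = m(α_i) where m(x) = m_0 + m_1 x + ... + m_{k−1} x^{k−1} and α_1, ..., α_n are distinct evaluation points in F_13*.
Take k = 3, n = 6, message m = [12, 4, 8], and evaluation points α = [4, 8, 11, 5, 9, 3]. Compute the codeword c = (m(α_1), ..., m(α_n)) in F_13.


c = [0, 10, 10, 11, 7, 5]

Message polynomial: m(x) = 12 + 4·x + 8·x^2 (mod 13).
For each evaluation point α_i, compute m(α_i) mod 13:
  α_1 = 4: Horner steps 8 → 10 → 0, so m(4) = 0.
  α_2 = 8: Horner steps 8 → 3 → 10, so m(8) = 10.
  α_3 = 11: Horner steps 8 → 1 → 10, so m(11) = 10.
  α_4 = 5: Horner steps 8 → 5 → 11, so m(5) = 11.
  α_5 = 9: Horner steps 8 → 11 → 7, so m(9) = 7.
  α_6 = 3: Horner steps 8 → 2 → 5, so m(3) = 5.
Codeword c = [0, 10, 10, 11, 7, 5] ∈ F_13^6.


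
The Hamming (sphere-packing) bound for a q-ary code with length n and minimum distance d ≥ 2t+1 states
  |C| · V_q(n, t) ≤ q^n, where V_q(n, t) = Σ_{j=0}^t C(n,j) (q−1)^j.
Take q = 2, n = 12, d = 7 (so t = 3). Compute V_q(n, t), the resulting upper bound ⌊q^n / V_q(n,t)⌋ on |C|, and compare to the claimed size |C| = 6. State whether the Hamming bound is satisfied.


V_q(n, t) = 299, q^n = 4096, Hamming bound = 13, |C| = 6 ≤ bound (satisfied).

Step 1: Compute V_q(n, t) = Σ_{j=0}^3 C(n, j) (q−1)^j.
  j = 0: C(12,0)·(1)^0 = 1·1 = 1.
  j = 1: C(12,1)·(1)^1 = 12·1 = 12.
  j = 2: C(12,2)·(1)^2 = 66·1 = 66.
  j = 3: C(12,3)·(1)^3 = 220·1 = 220.
  V_q(n, t) = 1 + 12 + 66 + 220 = 299.
Step 2: q^n = 2^12 = 4096.
Step 3: Hamming bound ⌊q^n / V_q(n,t)⌋ = ⌊4096/299⌋ = 13.
Step 4: Compare |C| = 6 to 13: satisfied.
The claimed |C| lies below the Hamming bound.


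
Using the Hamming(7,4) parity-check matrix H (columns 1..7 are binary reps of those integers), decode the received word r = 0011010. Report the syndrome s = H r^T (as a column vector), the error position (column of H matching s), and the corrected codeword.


s = (0, 0, 1)^T, error position = 1, corrected codeword c = 1011010

Compute s = H r^T mod 2 one row at a time:
  s_1 = 1 + 0 + 1 + 0 = 2 ≡ 0 (mod 2).
  s_2 = 0 + 1 + 1 + 0 = 2 ≡ 0 (mod 2).
  s_3 = 0 + 1 + 0 + 0 = 1 ≡ 1 (mod 2).
s = (0, 0, 1)^T — this equals column 1 of H (binary 001), so error is at position 1.
Correct: flip bit 1 of r = 0011010 to get c = 1011010.


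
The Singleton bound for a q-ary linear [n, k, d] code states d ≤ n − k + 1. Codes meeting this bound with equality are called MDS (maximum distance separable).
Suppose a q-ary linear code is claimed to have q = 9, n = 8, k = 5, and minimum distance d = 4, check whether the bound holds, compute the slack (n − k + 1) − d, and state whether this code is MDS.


Singleton RHS = n − k + 1 = 4, slack = 0, bound satisfied, MDS.

Singleton bound: d ≤ n − k + 1.
Here n = 8, k = 5, so n − k + 1 = 4.
Given d = 4, check d ≤ 4: YES.
Slack = (n − k + 1) − d = 0.
The code is MDS (slack = 0).
Description: the claimed parameters are [8, 5, 4]_9; such a code would be MDS (meets Singleton bound).


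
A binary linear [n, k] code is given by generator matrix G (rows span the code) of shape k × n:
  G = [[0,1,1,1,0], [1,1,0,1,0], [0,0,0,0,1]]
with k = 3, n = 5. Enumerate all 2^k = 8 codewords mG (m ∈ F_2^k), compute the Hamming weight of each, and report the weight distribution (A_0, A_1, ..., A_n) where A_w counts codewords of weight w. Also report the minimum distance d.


Weight distribution: A_0 = 1, A_1 = 1, A_2 = 1, A_3 = 3, A_4 = 2. Minimum distance d = 1.

Enumerate all 2^3 = 8 messages m ∈ F_2^3.
For each, compute codeword c = mG in F_2^5, then tally its weight.
  m = 000 → c = 00000, weight = 0.
  m = 100 → c = 01110, weight = 3.
  m = 010 → c = 11010, weight = 3.
  m = 110 → c = 10100, weight = 2.
  m = 001 → c = 00001, weight = 1.
  m = 101 → c = 01111, weight = 4.
  m = 011 → c = 11011, weight = 4.
  m = 111 → c = 10101, weight = 3.
Tally weights:
  weight 0: 1 codewords.
  weight 1: 1 codewords.
  weight 2: 1 codewords.
  weight 3: 3 codewords.
  weight 4: 2 codewords.
Minimum distance d = smallest w > 0 with A_w > 0 = 1.
Sanity: Σ A_w = 8 = 2^3 = 8 ✓.


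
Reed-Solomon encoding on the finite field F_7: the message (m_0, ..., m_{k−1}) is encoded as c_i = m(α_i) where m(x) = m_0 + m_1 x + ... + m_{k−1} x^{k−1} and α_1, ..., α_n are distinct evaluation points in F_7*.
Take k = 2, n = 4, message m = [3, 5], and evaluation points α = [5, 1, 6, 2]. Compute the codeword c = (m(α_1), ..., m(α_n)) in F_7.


c = [0, 1, 5, 6]

Message polynomial: m(x) = 3 + 5·x (mod 7).
For each evaluation point α_i, compute m(α_i) mod 7:
  α_1 = 5: Horner steps 5 → 0, so m(5) = 0.
  α_2 = 1: Horner steps 5 → 1, so m(1) = 1.
  α_3 = 6: Horner steps 5 → 5, so m(6) = 5.
  α_4 = 2: Horner steps 5 → 6, so m(2) = 6.
Codeword c = [0, 1, 5, 6] ∈ F_7^4.


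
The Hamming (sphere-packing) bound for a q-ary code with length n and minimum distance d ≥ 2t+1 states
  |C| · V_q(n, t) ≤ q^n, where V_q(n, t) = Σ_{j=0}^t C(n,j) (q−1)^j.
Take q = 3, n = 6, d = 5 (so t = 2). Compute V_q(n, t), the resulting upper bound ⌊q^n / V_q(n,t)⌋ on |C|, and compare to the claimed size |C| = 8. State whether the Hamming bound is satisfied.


V_q(n, t) = 73, q^n = 729, Hamming bound = 9, |C| = 8 ≤ bound (satisfied).

Step 1: Compute V_q(n, t) = Σ_{j=0}^2 C(n, j) (q−1)^j.
  j = 0: C(6,0)·(2)^0 = 1·1 = 1.
  j = 1: C(6,1)·(2)^1 = 6·2 = 12.
  j = 2: C(6,2)·(2)^2 = 15·4 = 60.
  V_q(n, t) = 1 + 12 + 60 = 73.
Step 2: q^n = 3^6 = 729.
Step 3: Hamming bound ⌊q^n / V_q(n,t)⌋ = ⌊729/73⌋ = 9.
Step 4: Compare |C| = 8 to 9: satisfied.
The claimed |C| lies below the Hamming bound.


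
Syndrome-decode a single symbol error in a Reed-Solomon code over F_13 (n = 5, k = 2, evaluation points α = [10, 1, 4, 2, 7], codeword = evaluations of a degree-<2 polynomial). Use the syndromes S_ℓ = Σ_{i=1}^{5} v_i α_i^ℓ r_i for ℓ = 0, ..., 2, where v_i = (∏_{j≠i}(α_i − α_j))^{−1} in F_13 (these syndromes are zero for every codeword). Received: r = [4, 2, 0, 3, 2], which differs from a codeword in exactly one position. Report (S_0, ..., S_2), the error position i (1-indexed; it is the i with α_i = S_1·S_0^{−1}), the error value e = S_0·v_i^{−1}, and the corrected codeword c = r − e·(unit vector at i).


S = (5, 5, 5), error at position 2, error magnitude e = 4, c = [4, 11, 0, 3, 2].

Step 1: column multipliers v_i = (∏_{j≠i}(α_i − α_j))^{−1} mod 13.
  i = 1 (α = 10): (10−1)(10−4)(10−2)(10−7) = 9·6·8·3 = 1296 ≡ 9, so v_1 = 9^{−1} = 3 (mod 13).
  i = 2 (α = 1): (1−10)(1−4)(1−2)(1−7) = (−9)·(−3)·(−1)·(−6) = 162 ≡ 6, so v_2 = 6^{−1} = 11 (mod 13).
  i = 3 (α = 4): (4−10)(4−1)(4−2)(4−7) = (−6)·3·2·(−3) = 108 ≡ 4, so v_3 = 4^{−1} = 10 (mod 13).
  i = 4 (α = 2): (2−10)(2−1)(2−4)(2−7) = (−8)·1·(−2)·(−5) = −80 ≡ 11, so v_4 = 11^{−1} = 6 (mod 13).
  i = 5 (α = 7): (7−10)(7−1)(7−4)(7−2) = (−3)·6·3·5 = −270 ≡ 3, so v_5 = 3^{−1} = 9 (mod 13).
  v = [3, 11, 10, 6, 9].
Step 2: syndromes of r = [4, 2, 0, 3, 2] (all sums mod 13).
  S_0 = Σ v_i r_i = 3·4 + 11·2 + 10·0 + 6·3 + 9·2 = 70 ≡ 5.
  S_1 = Σ v_i α_i r_i = 3·10·4 + 11·1·2 + 10·4·0 + 6·2·3 + 9·7·2 = 304 ≡ 5.
  α_i^2 mod 13 = [9, 1, 3, 4, 10].
  S_2 = Σ v_i α_i^2 r_i = 3·9·4 + 11·1·2 + 10·3·0 + 6·4·3 + 9·10·2 = 382 ≡ 5.
  S = (5, 5, 5) ≠ 0, so r is not a codeword (an error is present).
Step 3: locate the error. For a single error e at position i, S_ℓ = v_i·e·α_i^ℓ, so α_err = S_1/S_0.
  S_0^{−1} = 5^{−1} = 8 (mod 13), so α_err = 5·8 = 40 ≡ 1 = α_2. Error position i = 2.
  Consistency check: S_2/S_1 = 5·8 = 40 ≡ 1 = α_err ✓ (single-error assumption holds).
Step 4: error magnitude e = S_0/v_2 = S_0·∏_{j≠2}(α_2 − α_j) = 5·6 = 30 ≡ 4 (mod 13).
Step 5: correct position 2: c_2 = r_2 − e = 2 − 4 ≡ 11 (mod 13). Hence c = [4, 11, 0, 3, 2].
  Check: interpolating c through the α_i gives m(x) = 6 + 5·x (degree < 2) with m(α_i) = c_i for every i, so c is indeed a codeword.


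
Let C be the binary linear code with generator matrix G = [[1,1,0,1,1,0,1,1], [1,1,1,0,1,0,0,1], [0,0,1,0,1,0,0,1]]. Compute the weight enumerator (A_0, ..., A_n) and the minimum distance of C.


Weight distribution: A_0 = 1, A_2 = 1, A_3 = 2, A_4 = 1, A_5 = 2, A_6 = 1. Minimum distance d = 2.

Enumerate all 2^3 = 8 messages m ∈ F_2^3.
For each, compute codeword c = mG in F_2^8, then tally its weight.
  m = 000 → c = 00000000, weight = 0.
  m = 100 → c = 11011011, weight = 6.
  m = 010 → c = 11101001, weight = 5.
  m = 110 → c = 00110010, weight = 3.
  m = 001 → c = 00101001, weight = 3.
  m = 101 → c = 11110010, weight = 5.
  m = 011 → c = 11000000, weight = 2.
  m = 111 → c = 00011011, weight = 4.
Tally weights:
  weight 0: 1 codewords.
  weight 2: 1 codewords.
  weight 3: 2 codewords.
  weight 4: 1 codewords.
  weight 5: 2 codewords.
  weight 6: 1 codewords.
Minimum distance d = smallest w > 0 with A_w > 0 = 2.
Sanity: Σ A_w = 8 = 2^3 = 8 ✓.


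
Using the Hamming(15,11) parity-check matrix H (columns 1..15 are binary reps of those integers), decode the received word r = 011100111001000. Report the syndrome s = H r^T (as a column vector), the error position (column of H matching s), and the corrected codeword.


s = (1, 1, 1, 1)^T, error position = 15, corrected codeword c = 011100111001001

Compute s = H r^T mod 2 one row at a time:
  s_1 = 1 + 1 + 0 + 0 + 1 + 0 + 0 + 0 = 3 ≡ 1 (mod 2).
  s_2 = 1 + 0 + 0 + 1 + 1 + 0 + 0 + 0 = 3 ≡ 1 (mod 2).
  s_3 = 1 + 1 + 0 + 1 + 0 + 0 + 0 + 0 = 3 ≡ 1 (mod 2).
  s_4 = 0 + 1 + 0 + 1 + 1 + 0 + 0 + 0 = 3 ≡ 1 (mod 2).
s = (1, 1, 1, 1)^T — this equals column 15 of H (binary 1111), so error is at position 15.
Correct: flip bit 15 of r = 011100111001000 to get c = 011100111001001.


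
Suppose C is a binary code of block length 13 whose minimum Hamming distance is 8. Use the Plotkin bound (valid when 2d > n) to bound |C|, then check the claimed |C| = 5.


Plotkin bound M ≤ 4; given |C| = 5 > bound (violated).

Check applicability: 2d = 16, n = 13.
2d − n = 3 > 0, so Plotkin applies.
Compute d/(2d−n) = 8/3 ≈ 2.6667.
⌊d/(2d−n)⌋ = 2.
Plotkin bound: M ≤ 2·2 = 4.
Given |C| = 5, check: VIOLATED.
This |C| is above the Plotkin bound, so no binary code with n = 13, d = 8 and 5 codewords exists.


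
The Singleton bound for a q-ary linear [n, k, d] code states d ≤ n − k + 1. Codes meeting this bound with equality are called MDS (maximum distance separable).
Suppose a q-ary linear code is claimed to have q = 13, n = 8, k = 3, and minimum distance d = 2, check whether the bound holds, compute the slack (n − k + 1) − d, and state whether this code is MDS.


Singleton RHS = n − k + 1 = 6, slack = 4, bound satisfied, not MDS.

Singleton bound: d ≤ n − k + 1.
Here n = 8, k = 3, so n − k + 1 = 6.
Given d = 2, check d ≤ 6: YES.
Slack = (n − k + 1) − d = 4.
The code is NOT MDS (slack = 4 > 0).
Description: the claimed parameters are [8, 3, 2]_13; such a code would be non-MDS.


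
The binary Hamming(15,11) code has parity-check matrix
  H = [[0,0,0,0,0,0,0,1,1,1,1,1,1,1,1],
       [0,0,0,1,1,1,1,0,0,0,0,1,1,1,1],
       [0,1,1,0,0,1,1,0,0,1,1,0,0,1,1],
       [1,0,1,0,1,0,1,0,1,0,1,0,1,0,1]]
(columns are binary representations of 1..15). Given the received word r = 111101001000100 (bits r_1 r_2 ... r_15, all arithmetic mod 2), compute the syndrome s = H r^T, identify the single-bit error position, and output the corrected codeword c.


s = (0, 1, 1, 0)^T, error position = 6, corrected codeword c = 111100001000100

Compute s = H r^T mod 2 one row at a time:
  s_1 = 0 + 1 + 0 + 0 + 0 + 1 + 0 + 0 = 2 ≡ 0 (mod 2).
  s_2 = 1 + 0 + 1 + 0 + 0 + 1 + 0 + 0 = 3 ≡ 1 (mod 2).
  s_3 = 1 + 1 + 1 + 0 + 0 + 0 + 0 + 0 = 3 ≡ 1 (mod 2).
  s_4 = 1 + 1 + 0 + 0 + 1 + 0 + 1 + 0 = 4 ≡ 0 (mod 2).
s = (0, 1, 1, 0)^T — this equals column 6 of H (binary 0110), so error is at position 6.
Correct: flip bit 6 of r = 111101001000100 to get c = 111100001000100.


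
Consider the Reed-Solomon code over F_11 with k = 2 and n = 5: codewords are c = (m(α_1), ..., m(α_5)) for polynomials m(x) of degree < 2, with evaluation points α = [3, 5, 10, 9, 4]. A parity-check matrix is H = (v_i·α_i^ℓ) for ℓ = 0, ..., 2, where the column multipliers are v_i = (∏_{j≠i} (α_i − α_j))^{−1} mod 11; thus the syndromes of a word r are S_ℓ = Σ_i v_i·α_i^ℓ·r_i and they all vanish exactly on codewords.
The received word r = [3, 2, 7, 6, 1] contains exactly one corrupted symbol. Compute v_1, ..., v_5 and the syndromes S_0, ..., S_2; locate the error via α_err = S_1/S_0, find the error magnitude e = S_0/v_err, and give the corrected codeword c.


S = (2, 6, 7), error at position 1, error magnitude e = 3, c = [0, 2, 7, 6, 1].

Step 1: column multipliers v_i = (∏_{j≠i}(α_i − α_j))^{−1} mod 11.
  i = 1 (α = 3): (3−5)(3−10)(3−9)(3−4) = (−2)·(−7)·(−6)·(−1) = 84 ≡ 7, so v_1 = 7^{−1} = 8 (mod 11).
  i = 2 (α = 5): (5−3)(5−10)(5−9)(5−4) = 2·(−5)·(−4)·1 = 40 ≡ 7, so v_2 = 7^{−1} = 8 (mod 11).
  i = 3 (α = 10): (10−3)(10−5)(10−9)(10−4) = 7·5·1·6 = 210 ≡ 1, so v_3 = 1^{−1} = 1 (mod 11).
  i = 4 (α = 9): (9−3)(9−5)(9−10)(9−4) = 6·4·(−1)·5 = −120 ≡ 1, so v_4 = 1^{−1} = 1 (mod 11).
  i = 5 (α = 4): (4−3)(4−5)(4−10)(4−9) = 1·(−1)·(−6)·(−5) = −30 ≡ 3, so v_5 = 3^{−1} = 4 (mod 11).
  v = [8, 8, 1, 1, 4].
Step 2: syndromes of r = [3, 2, 7, 6, 1] (all sums mod 11).
  S_0 = Σ v_i r_i = 8·3 + 8·2 + 1·7 + 1·6 + 4·1 = 57 ≡ 2.
  S_1 = Σ v_i α_i r_i = 8·3·3 + 8·5·2 + 1·10·7 + 1·9·6 + 4·4·1 = 292 ≡ 6.
  α_i^2 mod 11 = [9, 3, 1, 4, 5].
  S_2 = Σ v_i α_i^2 r_i = 8·9·3 + 8·3·2 + 1·1·7 + 1·4·6 + 4·5·1 = 315 ≡ 7.
  S = (2, 6, 7) ≠ 0, so r is not a codeword (an error is present).
Step 3: locate the error. For a single error e at position i, S_ℓ = v_i·e·α_i^ℓ, so α_err = S_1/S_0.
  S_0^{−1} = 2^{−1} = 6 (mod 11), so α_err = 6·6 = 36 ≡ 3 = α_1. Error position i = 1.
  Consistency check: S_2/S_1 = 7·2 = 14 ≡ 3 = α_err ✓ (single-error assumption holds).
Step 4: error magnitude e = S_0/v_1 = S_0·∏_{j≠1}(α_1 − α_j) = 2·7 = 14 ≡ 3 (mod 11).
Step 5: correct position 1: c_1 = r_1 − e = 3 − 3 ≡ 0 (mod 11). Hence c = [0, 2, 7, 6, 1].
  Check: interpolating c through the α_i gives m(x) = 8 + 1·x (degree < 2) with m(α_i) = c_i for every i, so c is indeed a codeword.


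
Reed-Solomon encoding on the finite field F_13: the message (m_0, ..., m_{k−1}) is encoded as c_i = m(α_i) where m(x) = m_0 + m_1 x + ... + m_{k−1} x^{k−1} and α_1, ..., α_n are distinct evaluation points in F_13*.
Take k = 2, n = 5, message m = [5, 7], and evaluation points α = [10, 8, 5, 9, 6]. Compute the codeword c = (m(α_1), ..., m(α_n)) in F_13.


c = [10, 9, 1, 3, 8]

Message polynomial: m(x) = 5 + 7·x (mod 13).
For each evaluation point α_i, compute m(α_i) mod 13:
  α_1 = 10: Horner steps 7 → 10, so m(10) = 10.
  α_2 = 8: Horner steps 7 → 9, so m(8) = 9.
  α_3 = 5: Horner steps 7 → 1, so m(5) = 1.
  α_4 = 9: Horner steps 7 → 3, so m(9) = 3.
  α_5 = 6: Horner steps 7 → 8, so m(6) = 8.
Codeword c = [10, 9, 1, 3, 8] ∈ F_13^5.


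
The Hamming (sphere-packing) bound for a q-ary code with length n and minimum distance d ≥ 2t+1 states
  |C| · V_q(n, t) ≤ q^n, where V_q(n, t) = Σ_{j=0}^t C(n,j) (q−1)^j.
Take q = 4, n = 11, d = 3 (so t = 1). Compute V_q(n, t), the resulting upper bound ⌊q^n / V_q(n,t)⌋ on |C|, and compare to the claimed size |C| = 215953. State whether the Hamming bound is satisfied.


V_q(n, t) = 34, q^n = 4194304, Hamming bound = 123361, |C| = 215953 > bound (violated).

Step 1: Compute V_q(n, t) = Σ_{j=0}^1 C(n, j) (q−1)^j.
  j = 0: C(11,0)·(3)^0 = 1·1 = 1.
  j = 1: C(11,1)·(3)^1 = 11·3 = 33.
  V_q(n, t) = 1 + 33 = 34.
Step 2: q^n = 4^11 = 4194304.
Step 3: Hamming bound ⌊q^n / V_q(n,t)⌋ = ⌊4194304/34⌋ = 123361.
Step 4: Compare |C| = 215953 to 123361: violated.
The claimed |C| lies above the Hamming bound, so no 4-ary code of length 11 with d ≥ 3 can have 215953 codewords.


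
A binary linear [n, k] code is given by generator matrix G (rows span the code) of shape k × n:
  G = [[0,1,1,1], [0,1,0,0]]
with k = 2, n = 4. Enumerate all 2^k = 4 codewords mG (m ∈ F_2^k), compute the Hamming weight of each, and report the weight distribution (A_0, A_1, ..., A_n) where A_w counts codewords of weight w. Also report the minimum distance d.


Weight distribution: A_0 = 1, A_1 = 1, A_2 = 1, A_3 = 1. Minimum distance d = 1.

Enumerate all 2^2 = 4 messages m ∈ F_2^2.
For each, compute codeword c = mG in F_2^4, then tally its weight.
  m = 00 → c = 0000, weight = 0.
  m = 10 → c = 0111, weight = 3.
  m = 01 → c = 0100, weight = 1.
  m = 11 → c = 0011, weight = 2.
Tally weights:
  weight 0: 1 codewords.
  weight 1: 1 codewords.
  weight 2: 1 codewords.
  weight 3: 1 codewords.
Minimum distance d = smallest w > 0 with A_w > 0 = 1.
Sanity: Σ A_w = 4 = 2^2 = 4 ✓.


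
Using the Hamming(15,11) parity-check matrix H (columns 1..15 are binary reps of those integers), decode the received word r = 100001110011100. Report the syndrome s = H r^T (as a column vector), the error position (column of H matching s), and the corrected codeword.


s = (0, 0, 1, 0)^T, error position = 2, corrected codeword c = 110001110011100

Compute s = H r^T mod 2 one row at a time:
  s_1 = 1 + 0 + 0 + 1 + 1 + 1 + 0 + 0 = 4 ≡ 0 (mod 2).
  s_2 = 0 + 0 + 1 + 1 + 1 + 1 + 0 + 0 = 4 ≡ 0 (mod 2).
  s_3 = 0 + 0 + 1 + 1 + 0 + 1 + 0 + 0 = 3 ≡ 1 (mod 2).
  s_4 = 1 + 0 + 0 + 1 + 0 + 1 + 1 + 0 = 4 ≡ 0 (mod 2).
s = (0, 0, 1, 0)^T — this equals column 2 of H (binary 0010), so error is at position 2.
Correct: flip bit 2 of r = 100001110011100 to get c = 110001110011100.


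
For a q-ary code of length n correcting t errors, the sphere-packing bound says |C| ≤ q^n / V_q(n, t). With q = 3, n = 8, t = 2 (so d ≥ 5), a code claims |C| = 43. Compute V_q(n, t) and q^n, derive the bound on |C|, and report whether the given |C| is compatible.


V_q(n, t) = 129, q^n = 6561, Hamming bound = 50, |C| = 43 ≤ bound (satisfied).

Step 1: Compute V_q(n, t) = Σ_{j=0}^2 C(n, j) (q−1)^j.
  j = 0: C(8,0)·(2)^0 = 1·1 = 1.
  j = 1: C(8,1)·(2)^1 = 8·2 = 16.
  j = 2: C(8,2)·(2)^2 = 28·4 = 112.
  V_q(n, t) = 1 + 16 + 112 = 129.
Step 2: q^n = 3^8 = 6561.
Step 3: Hamming bound ⌊q^n / V_q(n,t)⌋ = ⌊6561/129⌋ = 50.
Step 4: Compare |C| = 43 to 50: satisfied.
The claimed |C| lies below the Hamming bound.


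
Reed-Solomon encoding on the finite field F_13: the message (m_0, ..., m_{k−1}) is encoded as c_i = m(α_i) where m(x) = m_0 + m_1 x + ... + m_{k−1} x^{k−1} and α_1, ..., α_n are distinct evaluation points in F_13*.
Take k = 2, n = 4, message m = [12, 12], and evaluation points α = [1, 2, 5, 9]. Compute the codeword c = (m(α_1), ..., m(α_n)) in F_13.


c = [11, 10, 7, 3]

Message polynomial: m(x) = 12 + 12·x (mod 13).
For each evaluation point α_i, compute m(α_i) mod 13:
  α_1 = 1: Horner steps 12 → 11, so m(1) = 11.
  α_2 = 2: Horner steps 12 → 10, so m(2) = 10.
  α_3 = 5: Horner steps 12 → 7, so m(5) = 7.
  α_4 = 9: Horner steps 12 → 3, so m(9) = 3.
Codeword c = [11, 10, 7, 3] ∈ F_13^4.


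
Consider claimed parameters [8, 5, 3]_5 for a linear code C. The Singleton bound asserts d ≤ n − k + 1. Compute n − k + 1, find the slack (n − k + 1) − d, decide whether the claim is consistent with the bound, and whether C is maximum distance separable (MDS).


Singleton RHS = n − k + 1 = 4, slack = 1, bound satisfied, not MDS.

Singleton bound: d ≤ n − k + 1.
Here n = 8, k = 5, so n − k + 1 = 4.
Given d = 3, check d ≤ 4: YES.
Slack = (n − k + 1) − d = 1.
The code is NOT MDS (slack = 1 > 0).
Description: the claimed parameters are [8, 5, 3]_5; such a code would be non-MDS.


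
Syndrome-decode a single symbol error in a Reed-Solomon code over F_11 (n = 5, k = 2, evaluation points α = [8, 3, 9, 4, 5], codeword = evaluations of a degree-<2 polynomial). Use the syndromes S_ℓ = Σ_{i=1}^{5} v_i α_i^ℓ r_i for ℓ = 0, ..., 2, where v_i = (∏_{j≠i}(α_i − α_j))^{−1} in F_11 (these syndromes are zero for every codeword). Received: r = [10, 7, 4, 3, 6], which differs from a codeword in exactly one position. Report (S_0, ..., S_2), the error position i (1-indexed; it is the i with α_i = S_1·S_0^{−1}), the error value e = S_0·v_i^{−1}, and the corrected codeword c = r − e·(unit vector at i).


S = (1, 4, 5), error at position 4, error magnitude e = 2, c = [10, 7, 4, 1, 6].

Step 1: column multipliers v_i = (∏_{j≠i}(α_i − α_j))^{−1} mod 11.
  i = 1 (α = 8): (8−3)(8−9)(8−4)(8−5) = 5·(−1)·4·3 = −60 ≡ 6, so v_1 = 6^{−1} = 2 (mod 11).
  i = 2 (α = 3): (3−8)(3−9)(3−4)(3−5) = (−5)·(−6)·(−1)·(−2) = 60 ≡ 5, so v_2 = 5^{−1} = 9 (mod 11).
  i = 3 (α = 9): (9−8)(9−3)(9−4)(9−5) = 1·6·5·4 = 120 ≡ 10, so v_3 = 10^{−1} = 10 (mod 11).
  i = 4 (α = 4): (4−8)(4−3)(4−9)(4−5) = (−4)·1·(−5)·(−1) = −20 ≡ 2, so v_4 = 2^{−1} = 6 (mod 11).
  i = 5 (α = 5): (5−8)(5−3)(5−9)(5−4) = (−3)·2·(−4)·1 = 24 ≡ 2, so v_5 = 2^{−1} = 6 (mod 11).
  v = [2, 9, 10, 6, 6].
Step 2: syndromes of r = [10, 7, 4, 3, 6] (all sums mod 11).
  S_0 = Σ v_i r_i = 2·10 + 9·7 + 10·4 + 6·3 + 6·6 = 177 ≡ 1.
  S_1 = Σ v_i α_i r_i = 2·8·10 + 9·3·7 + 10·9·4 + 6·4·3 + 6·5·6 = 961 ≡ 4.
  α_i^2 mod 11 = [9, 9, 4, 5, 3].
  S_2 = Σ v_i α_i^2 r_i = 2·9·10 + 9·9·7 + 10·4·4 + 6·5·3 + 6·3·6 = 1105 ≡ 5.
  S = (1, 4, 5) ≠ 0, so r is not a codeword (an error is present).
Step 3: locate the error. For a single error e at position i, S_ℓ = v_i·e·α_i^ℓ, so α_err = S_1/S_0.
  S_0^{−1} = 1^{−1} = 1 (mod 11), so α_err = 4·1 = 4 ≡ 4 = α_4. Error position i = 4.
  Consistency check: S_2/S_1 = 5·3 = 15 ≡ 4 = α_err ✓ (single-error assumption holds).
Step 4: error magnitude e = S_0/v_4 = S_0·∏_{j≠4}(α_4 − α_j) = 1·2 = 2 ≡ 2 (mod 11).
Step 5: correct position 4: c_4 = r_4 − e = 3 − 2 ≡ 1 (mod 11). Hence c = [10, 7, 4, 1, 6].
  Check: interpolating c through the α_i gives m(x) = 3 + 5·x (degree < 2) with m(α_i) = c_i for every i, so c is indeed a codeword.
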